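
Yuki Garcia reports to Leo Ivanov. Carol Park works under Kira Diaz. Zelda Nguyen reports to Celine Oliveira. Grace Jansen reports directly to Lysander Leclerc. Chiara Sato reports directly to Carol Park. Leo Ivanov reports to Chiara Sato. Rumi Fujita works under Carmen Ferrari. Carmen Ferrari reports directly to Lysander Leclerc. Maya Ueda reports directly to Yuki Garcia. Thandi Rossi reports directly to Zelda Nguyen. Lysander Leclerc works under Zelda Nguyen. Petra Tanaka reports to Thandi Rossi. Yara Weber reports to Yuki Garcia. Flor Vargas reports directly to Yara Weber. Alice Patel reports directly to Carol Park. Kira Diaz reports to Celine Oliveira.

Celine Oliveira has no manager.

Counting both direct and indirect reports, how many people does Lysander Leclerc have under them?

Lysander Leclerc directly manages Carmen Ferrari, Grace Jansen. Under Carmen Ferrari: Rumi Fujita (1). Grace Jansen has no reports. So Lysander Leclerc's organization is 2 direct reports plus everyone under them: 2 + 1 = 3.

3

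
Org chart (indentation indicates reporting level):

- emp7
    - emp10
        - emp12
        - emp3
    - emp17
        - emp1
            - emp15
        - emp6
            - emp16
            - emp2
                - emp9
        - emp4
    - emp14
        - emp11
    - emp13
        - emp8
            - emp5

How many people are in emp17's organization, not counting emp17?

emp17 directly manages emp1, emp6, emp4. Under emp1: emp15 (1). Under emp6: emp2, emp9, emp16 (3). emp4 has no reports. So emp17's organization is 3 direct reports plus everyone under them: 2 + 4 + 1 = 7.

7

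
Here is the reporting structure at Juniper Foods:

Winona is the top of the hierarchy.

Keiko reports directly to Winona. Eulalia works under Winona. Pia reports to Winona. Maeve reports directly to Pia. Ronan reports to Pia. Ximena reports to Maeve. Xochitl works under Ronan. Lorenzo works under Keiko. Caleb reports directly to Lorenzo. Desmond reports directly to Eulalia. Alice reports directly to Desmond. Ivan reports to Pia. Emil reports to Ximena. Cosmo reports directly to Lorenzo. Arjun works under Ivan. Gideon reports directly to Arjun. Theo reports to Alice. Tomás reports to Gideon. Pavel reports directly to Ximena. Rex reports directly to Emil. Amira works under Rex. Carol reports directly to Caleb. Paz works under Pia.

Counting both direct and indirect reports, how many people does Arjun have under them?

2

Arjun directly manages Gideon. Under Gideon: Tomás (1). That's 2 in total.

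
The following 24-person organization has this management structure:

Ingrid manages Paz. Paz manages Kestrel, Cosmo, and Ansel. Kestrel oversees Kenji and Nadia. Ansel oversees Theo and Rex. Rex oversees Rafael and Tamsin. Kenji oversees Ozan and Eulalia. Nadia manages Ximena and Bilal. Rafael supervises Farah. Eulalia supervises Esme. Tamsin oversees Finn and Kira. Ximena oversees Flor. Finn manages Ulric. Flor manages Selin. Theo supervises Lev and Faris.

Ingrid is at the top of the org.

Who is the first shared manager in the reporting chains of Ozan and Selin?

Kestrel

Ozan's chain of managers is Kenji, Kestrel, Paz, Ingrid. Selin's chain of managers is Flor, Ximena, Nadia, Kestrel, Paz, Ingrid. The first manager that appears in both chains is Kestrel.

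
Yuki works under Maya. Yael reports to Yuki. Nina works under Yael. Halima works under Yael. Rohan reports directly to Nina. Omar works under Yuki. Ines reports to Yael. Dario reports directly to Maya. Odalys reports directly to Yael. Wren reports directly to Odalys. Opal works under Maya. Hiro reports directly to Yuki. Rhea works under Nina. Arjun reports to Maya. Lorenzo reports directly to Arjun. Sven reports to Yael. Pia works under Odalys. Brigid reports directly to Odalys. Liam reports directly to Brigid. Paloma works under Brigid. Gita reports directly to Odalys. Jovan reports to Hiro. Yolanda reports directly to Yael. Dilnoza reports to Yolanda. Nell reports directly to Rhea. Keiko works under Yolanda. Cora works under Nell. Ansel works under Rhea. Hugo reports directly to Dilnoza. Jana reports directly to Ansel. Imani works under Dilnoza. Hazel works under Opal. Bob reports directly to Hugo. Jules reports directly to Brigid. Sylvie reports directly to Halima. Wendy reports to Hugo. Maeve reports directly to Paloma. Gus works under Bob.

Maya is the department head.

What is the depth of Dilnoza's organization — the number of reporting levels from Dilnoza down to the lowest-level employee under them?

The longest chain under Dilnoza runs Dilnoza → Hugo → Bob → Gus, which is 3 levels below Dilnoza.

3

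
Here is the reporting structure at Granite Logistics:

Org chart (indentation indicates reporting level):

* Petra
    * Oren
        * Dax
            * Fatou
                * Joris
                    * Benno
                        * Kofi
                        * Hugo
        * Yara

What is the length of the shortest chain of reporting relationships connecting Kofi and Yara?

Kofi is 5 levels below Oren, and Yara is 1 level below Oren (their lowest common manager). The shortest path runs up from Kofi to Oren and back down to Yara: 5 + 1 = 6 links.

6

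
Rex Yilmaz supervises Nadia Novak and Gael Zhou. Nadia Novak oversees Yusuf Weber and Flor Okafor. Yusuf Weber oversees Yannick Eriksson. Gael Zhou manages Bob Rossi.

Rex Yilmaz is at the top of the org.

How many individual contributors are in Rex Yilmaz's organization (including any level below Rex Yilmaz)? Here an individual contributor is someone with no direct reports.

The people in Rex Yilmaz's organization with no one reporting to them are Bob Rossi, Flor Okafor, Yannick Eriksson. That is 3.

3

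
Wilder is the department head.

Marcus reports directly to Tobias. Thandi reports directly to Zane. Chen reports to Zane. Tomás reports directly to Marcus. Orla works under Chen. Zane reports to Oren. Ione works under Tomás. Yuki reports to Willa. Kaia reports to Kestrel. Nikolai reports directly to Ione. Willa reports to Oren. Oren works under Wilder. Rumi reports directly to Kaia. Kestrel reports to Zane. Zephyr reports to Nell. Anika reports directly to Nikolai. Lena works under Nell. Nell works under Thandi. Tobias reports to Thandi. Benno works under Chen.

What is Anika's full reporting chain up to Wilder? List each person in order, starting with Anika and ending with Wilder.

Anika -> Nikolai -> Ione -> Tomás -> Marcus -> Tobias -> Thandi -> Zane -> Oren -> Wilder

Anika reports to Nikolai. Nikolai reports to Ione. Ione reports to Tomás. Tomás reports to Marcus. Marcus reports to Tobias. Tobias reports to Thandi. Thandi reports to Zane. Zane reports to Oren. Oren reports to Wilder. Wilder is at the top.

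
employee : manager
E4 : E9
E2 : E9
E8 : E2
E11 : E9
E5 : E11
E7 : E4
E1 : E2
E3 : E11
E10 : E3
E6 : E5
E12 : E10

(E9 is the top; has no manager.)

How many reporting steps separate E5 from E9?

Chain from E5 up to E9: E5 → E11 → E9. That is 2 steps up, so E5 is 2 levels below E9.

2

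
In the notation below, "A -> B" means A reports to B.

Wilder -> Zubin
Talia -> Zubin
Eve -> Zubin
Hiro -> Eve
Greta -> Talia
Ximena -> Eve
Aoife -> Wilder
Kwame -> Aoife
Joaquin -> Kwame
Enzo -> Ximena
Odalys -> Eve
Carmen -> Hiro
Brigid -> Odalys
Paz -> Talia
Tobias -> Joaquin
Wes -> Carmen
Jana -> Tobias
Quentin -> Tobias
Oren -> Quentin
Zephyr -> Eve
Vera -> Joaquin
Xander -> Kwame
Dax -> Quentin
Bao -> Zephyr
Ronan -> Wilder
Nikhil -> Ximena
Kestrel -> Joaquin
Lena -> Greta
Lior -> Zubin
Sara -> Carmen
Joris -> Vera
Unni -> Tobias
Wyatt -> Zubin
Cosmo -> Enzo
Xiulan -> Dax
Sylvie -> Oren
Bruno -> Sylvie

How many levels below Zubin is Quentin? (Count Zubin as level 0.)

Chain from Quentin up to Zubin: Quentin → Tobias → Joaquin → Kwame → Aoife → Wilder → Zubin. That is 6 steps up, so Quentin is 6 levels below Zubin.

6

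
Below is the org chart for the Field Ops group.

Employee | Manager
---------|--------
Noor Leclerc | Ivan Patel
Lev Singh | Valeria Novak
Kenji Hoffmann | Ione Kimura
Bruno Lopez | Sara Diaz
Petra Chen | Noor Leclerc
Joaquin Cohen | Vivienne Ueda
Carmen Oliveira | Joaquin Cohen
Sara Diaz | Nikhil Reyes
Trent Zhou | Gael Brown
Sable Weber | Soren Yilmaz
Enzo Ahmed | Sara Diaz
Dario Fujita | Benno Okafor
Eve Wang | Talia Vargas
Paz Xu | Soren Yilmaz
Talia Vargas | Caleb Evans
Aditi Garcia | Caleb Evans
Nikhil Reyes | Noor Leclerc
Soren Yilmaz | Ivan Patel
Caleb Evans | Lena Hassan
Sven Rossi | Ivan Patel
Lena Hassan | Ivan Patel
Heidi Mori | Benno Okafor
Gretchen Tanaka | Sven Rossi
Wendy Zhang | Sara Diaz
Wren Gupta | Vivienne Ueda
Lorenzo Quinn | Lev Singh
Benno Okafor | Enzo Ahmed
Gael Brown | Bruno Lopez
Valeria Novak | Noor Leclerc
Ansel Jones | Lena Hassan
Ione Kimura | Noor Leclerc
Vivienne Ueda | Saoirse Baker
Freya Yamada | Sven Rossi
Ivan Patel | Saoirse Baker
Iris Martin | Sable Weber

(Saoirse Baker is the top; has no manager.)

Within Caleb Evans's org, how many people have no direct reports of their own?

The people in Caleb Evans's organization with no one reporting to them are Aditi Garcia, Eve Wang. That is 2.

2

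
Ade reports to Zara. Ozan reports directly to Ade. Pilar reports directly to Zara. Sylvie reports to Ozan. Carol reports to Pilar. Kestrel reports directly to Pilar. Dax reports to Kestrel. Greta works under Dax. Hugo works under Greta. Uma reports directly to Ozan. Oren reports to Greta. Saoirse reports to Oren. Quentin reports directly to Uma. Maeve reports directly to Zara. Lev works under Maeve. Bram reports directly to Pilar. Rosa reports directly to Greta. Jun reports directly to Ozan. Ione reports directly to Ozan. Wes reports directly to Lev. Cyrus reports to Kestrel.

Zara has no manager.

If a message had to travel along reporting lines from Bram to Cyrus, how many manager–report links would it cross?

Bram is 1 level below Pilar, and Cyrus is 2 levels below Pilar (their lowest common manager). The shortest path runs up from Bram to Pilar and back down to Cyrus: 1 + 2 = 3 links.

3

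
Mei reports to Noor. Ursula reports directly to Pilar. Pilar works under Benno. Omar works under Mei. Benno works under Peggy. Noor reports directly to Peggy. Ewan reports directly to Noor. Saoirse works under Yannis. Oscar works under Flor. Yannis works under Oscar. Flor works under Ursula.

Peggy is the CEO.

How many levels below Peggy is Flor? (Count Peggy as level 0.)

Chain from Flor up to Peggy: Flor → Ursula → Pilar → Benno → Peggy. That is 4 steps up, so Flor is 4 levels below Peggy.

4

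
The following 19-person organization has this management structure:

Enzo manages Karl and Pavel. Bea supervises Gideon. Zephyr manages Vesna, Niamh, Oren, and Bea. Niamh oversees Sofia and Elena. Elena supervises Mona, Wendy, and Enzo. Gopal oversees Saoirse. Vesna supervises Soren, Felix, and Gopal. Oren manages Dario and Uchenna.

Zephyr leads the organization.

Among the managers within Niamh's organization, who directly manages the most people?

Direct-report counts within Niamh's organization: Niamh has 2; Elena has 3; Enzo has 2. The largest is 3, held by Elena.

Elena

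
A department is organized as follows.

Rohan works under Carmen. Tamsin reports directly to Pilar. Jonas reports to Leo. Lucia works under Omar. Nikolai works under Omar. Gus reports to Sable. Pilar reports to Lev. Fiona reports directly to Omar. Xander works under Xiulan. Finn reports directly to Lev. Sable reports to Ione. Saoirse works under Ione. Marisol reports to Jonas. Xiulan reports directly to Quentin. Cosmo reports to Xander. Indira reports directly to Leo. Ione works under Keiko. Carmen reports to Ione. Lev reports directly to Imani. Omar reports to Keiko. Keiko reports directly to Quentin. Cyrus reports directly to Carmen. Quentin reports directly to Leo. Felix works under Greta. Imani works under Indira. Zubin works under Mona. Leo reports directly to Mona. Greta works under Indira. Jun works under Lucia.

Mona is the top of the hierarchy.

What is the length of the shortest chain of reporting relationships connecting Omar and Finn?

Omar is 3 levels below Leo, and Finn is 4 levels below Leo (their lowest common manager). The shortest path runs up from Omar to Leo and back down to Finn: 3 + 4 = 7 links.

7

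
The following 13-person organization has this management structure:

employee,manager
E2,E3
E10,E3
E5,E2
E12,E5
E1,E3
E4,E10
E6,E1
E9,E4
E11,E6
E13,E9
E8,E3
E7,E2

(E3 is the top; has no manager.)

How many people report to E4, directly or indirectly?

2

E4 directly manages E9. Under E9: E13 (1). That's 2 in total.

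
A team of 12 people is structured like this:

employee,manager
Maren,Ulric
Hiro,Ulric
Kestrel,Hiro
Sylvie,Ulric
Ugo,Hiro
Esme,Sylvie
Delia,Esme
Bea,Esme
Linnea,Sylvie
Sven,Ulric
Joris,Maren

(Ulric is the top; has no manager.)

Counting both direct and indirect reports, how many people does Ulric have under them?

11

Ulric directly manages Maren, Hiro, Sylvie, Sven. Under Maren: Joris (1). Under Hiro: Ugo, Kestrel (2). Under Sylvie: Linnea, Esme, Bea, Delia (4). Sven has no reports. So Ulric's organization is 4 direct reports plus everyone under them: 2 + 3 + 5 + 1 = 11.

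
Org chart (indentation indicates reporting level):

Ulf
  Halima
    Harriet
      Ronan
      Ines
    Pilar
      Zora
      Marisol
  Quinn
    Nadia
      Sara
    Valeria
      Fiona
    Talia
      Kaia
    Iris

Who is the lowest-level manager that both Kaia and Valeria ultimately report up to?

Kaia's chain of managers is Talia, Quinn, Ulf. Valeria's chain of managers is Quinn, Ulf. The first manager that appears in both chains is Quinn.

Quinn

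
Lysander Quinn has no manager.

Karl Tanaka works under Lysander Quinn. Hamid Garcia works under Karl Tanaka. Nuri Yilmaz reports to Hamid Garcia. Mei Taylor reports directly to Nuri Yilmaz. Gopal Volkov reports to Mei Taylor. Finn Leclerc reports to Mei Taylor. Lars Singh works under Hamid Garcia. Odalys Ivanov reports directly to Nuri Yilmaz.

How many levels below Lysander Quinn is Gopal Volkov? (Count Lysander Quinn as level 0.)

Chain from Gopal Volkov up to Lysander Quinn: Gopal Volkov → Mei Taylor → Nuri Yilmaz → Hamid Garcia → Karl Tanaka → Lysander Quinn. That is 5 steps up, so Gopal Volkov is 5 levels below Lysander Quinn.

5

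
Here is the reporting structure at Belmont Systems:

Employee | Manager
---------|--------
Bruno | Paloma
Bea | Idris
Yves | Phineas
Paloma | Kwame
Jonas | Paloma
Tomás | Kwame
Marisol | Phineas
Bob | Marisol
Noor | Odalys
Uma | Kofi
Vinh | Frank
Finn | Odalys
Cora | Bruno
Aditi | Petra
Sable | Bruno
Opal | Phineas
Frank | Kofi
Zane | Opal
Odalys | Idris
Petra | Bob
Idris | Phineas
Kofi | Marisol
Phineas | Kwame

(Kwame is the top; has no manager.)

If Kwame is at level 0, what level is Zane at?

Chain from Zane up to Kwame: Zane → Opal → Phineas → Kwame. That is 3 steps up, so Zane is 3 levels below Kwame.

3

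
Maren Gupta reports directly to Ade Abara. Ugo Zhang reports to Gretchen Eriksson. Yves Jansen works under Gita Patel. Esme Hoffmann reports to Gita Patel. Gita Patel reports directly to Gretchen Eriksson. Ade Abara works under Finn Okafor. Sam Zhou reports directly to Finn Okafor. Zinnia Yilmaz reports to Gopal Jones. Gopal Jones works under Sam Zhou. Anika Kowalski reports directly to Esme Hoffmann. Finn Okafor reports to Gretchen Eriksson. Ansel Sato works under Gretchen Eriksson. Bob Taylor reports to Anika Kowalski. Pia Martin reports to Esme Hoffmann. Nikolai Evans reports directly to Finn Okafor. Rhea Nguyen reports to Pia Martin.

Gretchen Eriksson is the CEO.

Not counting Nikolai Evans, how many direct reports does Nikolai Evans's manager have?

2

Nikolai Evans reports to Finn Okafor. Finn Okafor's other direct reports are Ade Abara, Sam Zhou — 2 peers.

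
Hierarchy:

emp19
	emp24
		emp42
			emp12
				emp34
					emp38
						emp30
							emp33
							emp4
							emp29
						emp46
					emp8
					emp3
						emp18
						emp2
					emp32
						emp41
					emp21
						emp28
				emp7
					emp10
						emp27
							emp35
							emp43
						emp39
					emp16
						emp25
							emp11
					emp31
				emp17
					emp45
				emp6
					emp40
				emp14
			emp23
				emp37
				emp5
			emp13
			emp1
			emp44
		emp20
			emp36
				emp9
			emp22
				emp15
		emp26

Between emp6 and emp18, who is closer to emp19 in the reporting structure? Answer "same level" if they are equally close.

emp6 is 4 levels below emp19; emp18 is 6. emp6 is higher.

emp6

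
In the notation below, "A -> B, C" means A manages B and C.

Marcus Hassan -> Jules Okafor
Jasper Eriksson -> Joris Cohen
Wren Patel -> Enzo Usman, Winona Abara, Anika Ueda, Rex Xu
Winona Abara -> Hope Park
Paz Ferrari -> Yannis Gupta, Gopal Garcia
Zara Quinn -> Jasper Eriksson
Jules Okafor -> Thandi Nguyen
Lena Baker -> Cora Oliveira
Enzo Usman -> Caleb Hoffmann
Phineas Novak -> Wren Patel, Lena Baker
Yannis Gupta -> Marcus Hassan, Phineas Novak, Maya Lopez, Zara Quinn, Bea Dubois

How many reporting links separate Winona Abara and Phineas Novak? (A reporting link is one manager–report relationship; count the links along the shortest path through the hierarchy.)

Winona Abara is in Phineas Novak's organization: the chain from Winona Abara up to Phineas Novak is Winona Abara → Wren Patel → Phineas Novak, which is 2 links.

2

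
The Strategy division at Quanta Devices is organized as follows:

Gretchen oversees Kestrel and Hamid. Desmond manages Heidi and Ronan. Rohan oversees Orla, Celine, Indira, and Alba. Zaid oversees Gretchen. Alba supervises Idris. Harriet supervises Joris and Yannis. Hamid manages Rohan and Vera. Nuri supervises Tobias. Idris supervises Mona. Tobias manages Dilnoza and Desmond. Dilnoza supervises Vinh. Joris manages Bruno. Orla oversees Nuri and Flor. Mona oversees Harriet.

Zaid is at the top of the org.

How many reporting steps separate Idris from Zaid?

Chain from Idris up to Zaid: Idris → Alba → Rohan → Hamid → Gretchen → Zaid. That is 5 steps up, so Idris is 5 levels below Zaid.

5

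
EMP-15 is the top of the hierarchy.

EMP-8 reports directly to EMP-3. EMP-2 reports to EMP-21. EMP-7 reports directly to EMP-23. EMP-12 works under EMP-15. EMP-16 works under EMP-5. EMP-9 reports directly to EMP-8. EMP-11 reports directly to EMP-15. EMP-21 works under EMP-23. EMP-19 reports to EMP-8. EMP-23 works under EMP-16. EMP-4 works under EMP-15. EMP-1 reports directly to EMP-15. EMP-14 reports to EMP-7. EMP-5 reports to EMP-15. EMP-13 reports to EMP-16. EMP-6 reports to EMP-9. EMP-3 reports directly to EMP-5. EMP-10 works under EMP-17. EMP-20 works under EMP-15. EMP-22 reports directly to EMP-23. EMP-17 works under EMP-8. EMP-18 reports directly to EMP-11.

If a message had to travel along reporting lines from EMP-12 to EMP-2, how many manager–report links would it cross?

EMP-12 is 1 level below EMP-15, and EMP-2 is 5 levels below EMP-15 (their lowest common manager). The shortest path runs up from EMP-12 to EMP-15 and back down to EMP-2: 1 + 5 = 6 links.

6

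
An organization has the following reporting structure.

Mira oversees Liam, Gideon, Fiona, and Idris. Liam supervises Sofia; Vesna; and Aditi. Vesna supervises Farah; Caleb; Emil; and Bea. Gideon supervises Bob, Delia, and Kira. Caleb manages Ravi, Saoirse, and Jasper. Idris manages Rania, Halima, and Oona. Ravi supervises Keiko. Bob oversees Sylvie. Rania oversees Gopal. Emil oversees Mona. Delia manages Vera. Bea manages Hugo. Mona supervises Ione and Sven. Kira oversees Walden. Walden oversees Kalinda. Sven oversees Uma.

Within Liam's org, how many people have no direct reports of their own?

9

The people in Liam's organization with no one reporting to them are Sofia, Aditi, Hugo, Uma, Ione, Jasper, Keiko, Saoirse, Farah. That is 9.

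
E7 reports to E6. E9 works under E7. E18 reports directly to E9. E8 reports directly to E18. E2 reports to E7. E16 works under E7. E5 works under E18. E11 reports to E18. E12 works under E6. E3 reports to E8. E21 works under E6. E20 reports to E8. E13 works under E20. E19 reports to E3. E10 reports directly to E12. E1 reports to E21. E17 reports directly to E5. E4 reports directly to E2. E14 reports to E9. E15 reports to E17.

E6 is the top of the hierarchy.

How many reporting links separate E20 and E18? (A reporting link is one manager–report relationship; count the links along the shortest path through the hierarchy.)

2

E20 is in E18's organization: the chain from E20 up to E18 is E20 → E8 → E18, which is 2 links.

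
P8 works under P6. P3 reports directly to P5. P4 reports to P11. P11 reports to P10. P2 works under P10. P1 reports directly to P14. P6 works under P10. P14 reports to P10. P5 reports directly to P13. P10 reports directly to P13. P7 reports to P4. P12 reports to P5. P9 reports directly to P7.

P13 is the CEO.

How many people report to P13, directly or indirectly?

P13 directly manages P10, P5. Under P10: P6, P8, P2, P14, P1, P11, P4, P7, P9 (9). Under P5: P3, P12 (2). So P13's organization is 2 direct reports plus everyone under them: 10 + 3 = 13.

13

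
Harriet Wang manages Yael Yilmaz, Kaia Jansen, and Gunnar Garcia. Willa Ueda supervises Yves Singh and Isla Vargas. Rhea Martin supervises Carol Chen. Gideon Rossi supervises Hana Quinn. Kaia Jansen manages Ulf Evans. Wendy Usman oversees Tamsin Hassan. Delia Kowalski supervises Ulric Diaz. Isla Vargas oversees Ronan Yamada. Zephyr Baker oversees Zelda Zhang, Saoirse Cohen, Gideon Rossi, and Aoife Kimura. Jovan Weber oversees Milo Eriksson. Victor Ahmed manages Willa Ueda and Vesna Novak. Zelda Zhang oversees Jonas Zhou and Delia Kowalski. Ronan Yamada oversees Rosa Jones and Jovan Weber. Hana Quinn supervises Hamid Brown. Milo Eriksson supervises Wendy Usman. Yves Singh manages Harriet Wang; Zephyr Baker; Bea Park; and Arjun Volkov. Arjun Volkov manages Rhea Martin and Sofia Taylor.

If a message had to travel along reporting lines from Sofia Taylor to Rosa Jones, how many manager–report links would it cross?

Sofia Taylor is 3 levels below Willa Ueda, and Rosa Jones is 3 levels below Willa Ueda (their lowest common manager). The shortest path runs up from Sofia Taylor to Willa Ueda and back down to Rosa Jones: 3 + 3 = 6 links.

6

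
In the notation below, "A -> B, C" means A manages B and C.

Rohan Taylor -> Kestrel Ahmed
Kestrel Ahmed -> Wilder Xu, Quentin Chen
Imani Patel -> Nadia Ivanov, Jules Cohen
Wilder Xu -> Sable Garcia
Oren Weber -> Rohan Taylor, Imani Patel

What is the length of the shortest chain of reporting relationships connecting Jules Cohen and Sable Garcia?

6

Jules Cohen is 2 levels below Oren Weber, and Sable Garcia is 4 levels below Oren Weber (their lowest common manager). The shortest path runs up from Jules Cohen to Oren Weber and back down to Sable Garcia: 2 + 4 = 6 links.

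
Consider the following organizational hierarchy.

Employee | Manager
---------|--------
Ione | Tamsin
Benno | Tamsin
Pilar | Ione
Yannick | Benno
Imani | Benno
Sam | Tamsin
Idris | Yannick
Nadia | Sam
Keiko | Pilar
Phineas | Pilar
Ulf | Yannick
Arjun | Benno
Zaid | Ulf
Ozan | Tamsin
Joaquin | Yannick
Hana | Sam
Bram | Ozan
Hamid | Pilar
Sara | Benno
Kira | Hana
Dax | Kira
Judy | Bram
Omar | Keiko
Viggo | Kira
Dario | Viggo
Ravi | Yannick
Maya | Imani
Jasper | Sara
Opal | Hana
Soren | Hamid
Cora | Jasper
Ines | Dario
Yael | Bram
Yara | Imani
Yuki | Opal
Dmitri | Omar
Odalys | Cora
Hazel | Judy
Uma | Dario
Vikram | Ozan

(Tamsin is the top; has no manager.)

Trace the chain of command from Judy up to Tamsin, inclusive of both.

Judy reports to Bram. Bram reports to Ozan. Ozan reports to Tamsin. Tamsin is at the top.

Judy -> Bram -> Ozan -> Tamsin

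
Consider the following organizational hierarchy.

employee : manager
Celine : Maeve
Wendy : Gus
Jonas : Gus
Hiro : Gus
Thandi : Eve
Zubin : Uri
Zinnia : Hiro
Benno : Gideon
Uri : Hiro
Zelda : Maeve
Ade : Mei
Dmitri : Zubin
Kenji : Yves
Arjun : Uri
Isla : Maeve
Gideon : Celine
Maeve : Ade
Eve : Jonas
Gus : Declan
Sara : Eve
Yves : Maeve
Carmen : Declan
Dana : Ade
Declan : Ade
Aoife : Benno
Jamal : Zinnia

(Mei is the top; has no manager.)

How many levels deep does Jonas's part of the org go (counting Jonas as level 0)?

2

The longest chain under Jonas runs Jonas → Eve → Sara, which is 2 levels below Jonas.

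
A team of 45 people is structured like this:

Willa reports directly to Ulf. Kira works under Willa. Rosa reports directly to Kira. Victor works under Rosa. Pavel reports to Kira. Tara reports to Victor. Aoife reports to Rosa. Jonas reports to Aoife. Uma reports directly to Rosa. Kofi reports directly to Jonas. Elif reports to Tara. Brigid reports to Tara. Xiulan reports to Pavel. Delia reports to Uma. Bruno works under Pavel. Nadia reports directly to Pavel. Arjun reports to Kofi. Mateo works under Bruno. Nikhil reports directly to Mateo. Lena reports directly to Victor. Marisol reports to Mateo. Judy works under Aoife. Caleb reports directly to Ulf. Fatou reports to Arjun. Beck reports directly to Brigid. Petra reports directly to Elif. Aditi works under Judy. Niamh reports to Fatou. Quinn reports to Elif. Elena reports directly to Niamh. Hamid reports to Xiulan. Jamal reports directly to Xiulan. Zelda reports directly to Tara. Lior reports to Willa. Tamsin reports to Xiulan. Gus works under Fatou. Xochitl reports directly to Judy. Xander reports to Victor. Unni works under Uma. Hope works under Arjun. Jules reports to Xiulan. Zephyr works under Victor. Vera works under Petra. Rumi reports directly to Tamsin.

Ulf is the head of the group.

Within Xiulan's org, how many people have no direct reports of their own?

The people in Xiulan's organization with no one reporting to them are Jules, Rumi, Jamal, Hamid. That is 4.

4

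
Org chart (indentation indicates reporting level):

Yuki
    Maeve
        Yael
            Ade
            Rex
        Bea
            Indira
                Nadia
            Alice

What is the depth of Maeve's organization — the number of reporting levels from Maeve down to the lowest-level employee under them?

3

The longest chain under Maeve runs Maeve → Bea → Indira → Nadia, which is 3 levels below Maeve.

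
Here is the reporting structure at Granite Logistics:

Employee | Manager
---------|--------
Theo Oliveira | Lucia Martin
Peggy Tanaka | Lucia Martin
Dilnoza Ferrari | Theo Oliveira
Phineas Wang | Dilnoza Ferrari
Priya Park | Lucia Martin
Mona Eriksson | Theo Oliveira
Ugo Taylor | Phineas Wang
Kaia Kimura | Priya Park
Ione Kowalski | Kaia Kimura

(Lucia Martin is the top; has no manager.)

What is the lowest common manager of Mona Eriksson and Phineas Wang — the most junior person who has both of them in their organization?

Theo Oliveira

Mona Eriksson's chain of managers is Theo Oliveira, Lucia Martin. Phineas Wang's chain of managers is Dilnoza Ferrari, Theo Oliveira, Lucia Martin. The first manager that appears in both chains is Theo Oliveira.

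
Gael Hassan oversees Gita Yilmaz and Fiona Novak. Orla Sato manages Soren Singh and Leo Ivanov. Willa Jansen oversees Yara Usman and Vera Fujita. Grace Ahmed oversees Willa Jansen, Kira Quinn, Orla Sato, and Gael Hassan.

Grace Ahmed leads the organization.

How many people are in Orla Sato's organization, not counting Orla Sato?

2

Orla Sato directly manages Soren Singh, Leo Ivanov. Soren Singh has no reports. Leo Ivanov has no reports. So Orla Sato's organization is 2 direct reports plus everyone under them: 1 + 1 = 2.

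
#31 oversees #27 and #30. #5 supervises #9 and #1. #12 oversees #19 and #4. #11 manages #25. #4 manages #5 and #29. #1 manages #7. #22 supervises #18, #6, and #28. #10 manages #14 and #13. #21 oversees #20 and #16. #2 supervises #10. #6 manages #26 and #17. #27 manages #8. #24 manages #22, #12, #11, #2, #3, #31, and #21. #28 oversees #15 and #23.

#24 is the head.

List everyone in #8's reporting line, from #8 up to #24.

#8 reports to #27. #27 reports to #31. #31 reports to #24. #24 is at the top.

#8 -> #27 -> #31 -> #24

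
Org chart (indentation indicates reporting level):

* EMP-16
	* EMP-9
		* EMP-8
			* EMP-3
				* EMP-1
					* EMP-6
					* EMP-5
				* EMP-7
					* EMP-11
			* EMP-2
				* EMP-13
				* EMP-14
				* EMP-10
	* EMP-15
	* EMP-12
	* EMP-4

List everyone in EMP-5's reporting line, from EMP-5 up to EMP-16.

EMP-5 reports to EMP-1. EMP-1 reports to EMP-3. EMP-3 reports to EMP-8. EMP-8 reports to EMP-9. EMP-9 reports to EMP-16. EMP-16 is at the top.

EMP-5 -> EMP-1 -> EMP-3 -> EMP-8 -> EMP-9 -> EMP-16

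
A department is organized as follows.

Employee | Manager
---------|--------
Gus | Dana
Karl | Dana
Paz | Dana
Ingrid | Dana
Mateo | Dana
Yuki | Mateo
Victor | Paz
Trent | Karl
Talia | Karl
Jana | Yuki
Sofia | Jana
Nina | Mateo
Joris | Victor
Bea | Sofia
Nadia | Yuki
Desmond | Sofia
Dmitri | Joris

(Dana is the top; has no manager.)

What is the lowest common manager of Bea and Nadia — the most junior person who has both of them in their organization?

Bea's chain of managers is Sofia, Jana, Yuki, Mateo, Dana. Nadia's chain of managers is Yuki, Mateo, Dana. The first manager that appears in both chains is Yuki.

Yuki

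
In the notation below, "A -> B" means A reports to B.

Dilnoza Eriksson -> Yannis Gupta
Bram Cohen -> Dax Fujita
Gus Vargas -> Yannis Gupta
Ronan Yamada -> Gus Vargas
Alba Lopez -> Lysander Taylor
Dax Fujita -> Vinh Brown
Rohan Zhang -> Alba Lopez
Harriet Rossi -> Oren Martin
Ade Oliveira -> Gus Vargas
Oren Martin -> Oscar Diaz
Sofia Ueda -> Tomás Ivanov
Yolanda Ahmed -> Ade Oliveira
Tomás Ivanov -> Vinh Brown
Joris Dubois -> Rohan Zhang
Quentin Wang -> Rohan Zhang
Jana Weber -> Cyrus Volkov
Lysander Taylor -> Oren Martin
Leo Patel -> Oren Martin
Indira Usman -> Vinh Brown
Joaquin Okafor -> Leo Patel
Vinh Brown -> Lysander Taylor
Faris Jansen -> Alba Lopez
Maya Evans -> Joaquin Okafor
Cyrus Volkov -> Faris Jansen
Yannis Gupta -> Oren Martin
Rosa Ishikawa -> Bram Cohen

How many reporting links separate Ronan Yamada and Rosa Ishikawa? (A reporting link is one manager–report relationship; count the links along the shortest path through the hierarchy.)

8

Ronan Yamada is 3 levels below Oren Martin, and Rosa Ishikawa is 5 levels below Oren Martin (their lowest common manager). The shortest path runs up from Ronan Yamada to Oren Martin and back down to Rosa Ishikawa: 3 + 5 = 8 links.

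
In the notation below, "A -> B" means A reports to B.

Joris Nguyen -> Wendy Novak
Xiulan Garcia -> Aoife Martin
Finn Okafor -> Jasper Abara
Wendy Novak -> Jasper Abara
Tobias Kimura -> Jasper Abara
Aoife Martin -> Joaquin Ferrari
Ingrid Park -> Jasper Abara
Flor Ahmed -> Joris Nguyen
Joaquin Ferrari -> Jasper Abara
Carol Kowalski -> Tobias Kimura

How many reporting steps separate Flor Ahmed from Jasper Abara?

Chain from Flor Ahmed up to Jasper Abara: Flor Ahmed → Joris Nguyen → Wendy Novak → Jasper Abara. That is 3 steps up, so Flor Ahmed is 3 levels below Jasper Abara.

3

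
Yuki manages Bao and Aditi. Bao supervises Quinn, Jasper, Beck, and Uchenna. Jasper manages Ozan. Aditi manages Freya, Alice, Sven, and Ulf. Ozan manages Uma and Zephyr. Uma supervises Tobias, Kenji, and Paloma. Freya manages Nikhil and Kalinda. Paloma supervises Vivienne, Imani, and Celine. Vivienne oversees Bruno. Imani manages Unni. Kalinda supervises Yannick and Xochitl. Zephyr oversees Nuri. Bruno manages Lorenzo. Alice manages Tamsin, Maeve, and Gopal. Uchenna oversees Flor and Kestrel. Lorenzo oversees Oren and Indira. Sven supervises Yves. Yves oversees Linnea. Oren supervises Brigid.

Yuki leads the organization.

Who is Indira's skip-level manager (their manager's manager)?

Indira reports to Lorenzo, and Lorenzo reports to Bruno. So Indira's skip-level manager is Bruno.

Bruno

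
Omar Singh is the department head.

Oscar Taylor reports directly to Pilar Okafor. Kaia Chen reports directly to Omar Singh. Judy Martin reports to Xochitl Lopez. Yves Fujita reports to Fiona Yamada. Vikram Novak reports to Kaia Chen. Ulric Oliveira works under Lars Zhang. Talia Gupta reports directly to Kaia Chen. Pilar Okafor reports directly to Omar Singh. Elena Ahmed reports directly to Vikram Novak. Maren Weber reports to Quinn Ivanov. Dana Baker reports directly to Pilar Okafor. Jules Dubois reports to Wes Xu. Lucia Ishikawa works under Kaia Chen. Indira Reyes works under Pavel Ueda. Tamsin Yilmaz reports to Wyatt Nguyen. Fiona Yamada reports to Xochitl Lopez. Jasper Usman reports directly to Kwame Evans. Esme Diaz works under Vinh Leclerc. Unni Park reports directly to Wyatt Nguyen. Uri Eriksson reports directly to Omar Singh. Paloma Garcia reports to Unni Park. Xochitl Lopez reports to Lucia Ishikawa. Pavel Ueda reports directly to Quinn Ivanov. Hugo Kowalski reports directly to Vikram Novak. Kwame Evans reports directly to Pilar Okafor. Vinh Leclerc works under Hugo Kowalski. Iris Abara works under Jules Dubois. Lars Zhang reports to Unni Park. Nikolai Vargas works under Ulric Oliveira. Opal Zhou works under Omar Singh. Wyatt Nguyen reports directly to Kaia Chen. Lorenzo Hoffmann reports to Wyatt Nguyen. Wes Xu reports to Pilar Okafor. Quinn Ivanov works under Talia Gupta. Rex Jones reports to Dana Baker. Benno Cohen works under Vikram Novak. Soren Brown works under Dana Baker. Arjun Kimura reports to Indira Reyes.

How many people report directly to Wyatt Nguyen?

3

Wyatt Nguyen directly manages Unni Park, Tamsin Yilmaz, Lorenzo Hoffmann. That is 3 direct reports.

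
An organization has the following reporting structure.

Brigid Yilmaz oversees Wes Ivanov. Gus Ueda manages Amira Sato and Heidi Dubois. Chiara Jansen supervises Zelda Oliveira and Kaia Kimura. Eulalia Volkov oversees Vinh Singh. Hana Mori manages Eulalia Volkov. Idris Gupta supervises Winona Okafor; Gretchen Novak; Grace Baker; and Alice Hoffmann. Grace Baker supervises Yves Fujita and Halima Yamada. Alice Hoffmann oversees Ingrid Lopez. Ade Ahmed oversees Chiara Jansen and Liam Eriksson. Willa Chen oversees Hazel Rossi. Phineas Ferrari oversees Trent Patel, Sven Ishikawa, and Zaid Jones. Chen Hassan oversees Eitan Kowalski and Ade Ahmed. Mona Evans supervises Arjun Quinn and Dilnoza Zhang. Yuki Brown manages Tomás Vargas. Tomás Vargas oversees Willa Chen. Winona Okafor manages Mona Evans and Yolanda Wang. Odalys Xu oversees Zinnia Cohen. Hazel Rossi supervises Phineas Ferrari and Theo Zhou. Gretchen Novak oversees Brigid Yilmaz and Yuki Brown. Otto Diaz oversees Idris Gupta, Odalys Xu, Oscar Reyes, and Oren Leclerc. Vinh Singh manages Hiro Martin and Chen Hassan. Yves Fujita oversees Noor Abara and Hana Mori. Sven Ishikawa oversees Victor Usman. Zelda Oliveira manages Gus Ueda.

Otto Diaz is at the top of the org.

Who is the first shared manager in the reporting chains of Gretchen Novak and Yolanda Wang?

Idris Gupta

Gretchen Novak's chain of managers is Idris Gupta, Otto Diaz. Yolanda Wang's chain of managers is Winona Okafor, Idris Gupta, Otto Diaz. The first manager that appears in both chains is Idris Gupta.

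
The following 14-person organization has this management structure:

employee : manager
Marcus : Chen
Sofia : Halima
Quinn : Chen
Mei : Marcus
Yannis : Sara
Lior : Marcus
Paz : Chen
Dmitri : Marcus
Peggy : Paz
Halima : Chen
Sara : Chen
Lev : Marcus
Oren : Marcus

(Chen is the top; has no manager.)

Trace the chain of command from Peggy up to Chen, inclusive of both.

Peggy -> Paz -> Chen

Peggy reports to Paz. Paz reports to Chen. Chen is at the top.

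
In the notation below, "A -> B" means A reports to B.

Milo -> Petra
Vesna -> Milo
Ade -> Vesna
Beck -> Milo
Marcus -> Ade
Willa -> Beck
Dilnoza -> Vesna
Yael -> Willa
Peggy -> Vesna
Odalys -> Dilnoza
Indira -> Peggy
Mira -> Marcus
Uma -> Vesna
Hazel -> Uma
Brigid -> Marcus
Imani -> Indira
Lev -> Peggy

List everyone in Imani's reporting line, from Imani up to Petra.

Imani -> Indira -> Peggy -> Vesna -> Milo -> Petra

Imani reports to Indira. Indira reports to Peggy. Peggy reports to Vesna. Vesna reports to Milo. Milo reports to Petra. Petra is at the top.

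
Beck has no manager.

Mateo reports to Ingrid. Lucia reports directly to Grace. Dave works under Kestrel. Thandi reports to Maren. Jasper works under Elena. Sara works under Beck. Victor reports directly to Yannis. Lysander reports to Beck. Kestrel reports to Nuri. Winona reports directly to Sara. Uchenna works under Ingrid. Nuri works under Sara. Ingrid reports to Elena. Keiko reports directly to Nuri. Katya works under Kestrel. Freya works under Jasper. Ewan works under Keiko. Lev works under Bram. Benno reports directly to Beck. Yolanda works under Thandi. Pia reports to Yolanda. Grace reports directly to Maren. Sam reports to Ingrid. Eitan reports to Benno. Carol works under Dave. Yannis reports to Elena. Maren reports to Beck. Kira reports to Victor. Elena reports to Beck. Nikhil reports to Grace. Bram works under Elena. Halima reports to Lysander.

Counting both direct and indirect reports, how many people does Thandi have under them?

2

Thandi directly manages Yolanda. Under Yolanda: Pia (1). That's 2 in total.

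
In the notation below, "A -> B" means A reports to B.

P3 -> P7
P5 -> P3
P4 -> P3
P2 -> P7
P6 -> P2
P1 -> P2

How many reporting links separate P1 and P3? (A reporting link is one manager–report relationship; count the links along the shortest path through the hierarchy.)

3

P1 is 2 levels below P7, and P3 is 1 level below P7 (their lowest common manager). The shortest path runs up from P1 to P7 and back down to P3: 2 + 1 = 3 links.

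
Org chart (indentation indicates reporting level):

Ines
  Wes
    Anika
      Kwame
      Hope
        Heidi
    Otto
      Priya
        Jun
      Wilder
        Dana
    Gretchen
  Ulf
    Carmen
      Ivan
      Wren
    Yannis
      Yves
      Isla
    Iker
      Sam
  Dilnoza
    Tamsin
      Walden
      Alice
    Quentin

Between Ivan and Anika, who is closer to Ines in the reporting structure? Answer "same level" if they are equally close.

Anika

Ivan is 3 levels below Ines; Anika is 2. Anika is higher.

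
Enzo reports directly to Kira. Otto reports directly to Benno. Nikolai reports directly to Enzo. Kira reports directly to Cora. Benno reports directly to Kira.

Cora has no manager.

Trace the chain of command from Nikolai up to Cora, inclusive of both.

Nikolai -> Enzo -> Kira -> Cora

Nikolai reports to Enzo. Enzo reports to Kira. Kira reports to Cora. Cora is at the top.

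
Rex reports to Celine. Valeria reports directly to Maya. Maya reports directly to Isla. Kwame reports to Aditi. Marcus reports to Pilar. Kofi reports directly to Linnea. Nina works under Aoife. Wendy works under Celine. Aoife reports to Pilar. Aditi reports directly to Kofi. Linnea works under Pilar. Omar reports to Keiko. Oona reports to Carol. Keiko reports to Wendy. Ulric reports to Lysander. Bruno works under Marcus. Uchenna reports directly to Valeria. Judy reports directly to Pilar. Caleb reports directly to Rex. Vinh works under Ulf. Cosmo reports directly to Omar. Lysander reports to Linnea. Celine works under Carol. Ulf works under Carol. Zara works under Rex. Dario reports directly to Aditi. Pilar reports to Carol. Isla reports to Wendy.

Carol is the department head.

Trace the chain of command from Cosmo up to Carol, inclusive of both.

Cosmo -> Omar -> Keiko -> Wendy -> Celine -> Carol

Cosmo reports to Omar. Omar reports to Keiko. Keiko reports to Wendy. Wendy reports to Celine. Celine reports to Carol. Carol is at the top.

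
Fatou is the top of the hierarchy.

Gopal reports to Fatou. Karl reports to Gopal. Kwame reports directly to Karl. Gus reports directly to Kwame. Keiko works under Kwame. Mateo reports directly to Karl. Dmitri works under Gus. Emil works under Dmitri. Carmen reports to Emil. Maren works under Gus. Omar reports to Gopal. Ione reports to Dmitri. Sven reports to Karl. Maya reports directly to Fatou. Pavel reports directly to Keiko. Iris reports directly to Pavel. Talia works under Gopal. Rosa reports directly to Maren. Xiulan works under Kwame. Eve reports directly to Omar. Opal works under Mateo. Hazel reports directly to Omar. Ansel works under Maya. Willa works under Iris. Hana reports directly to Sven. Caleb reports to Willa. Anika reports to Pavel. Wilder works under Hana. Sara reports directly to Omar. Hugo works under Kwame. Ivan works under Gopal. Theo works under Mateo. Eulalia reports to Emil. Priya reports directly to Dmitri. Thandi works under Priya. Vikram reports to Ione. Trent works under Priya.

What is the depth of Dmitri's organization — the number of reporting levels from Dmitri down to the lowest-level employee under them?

2

The longest chain under Dmitri runs Dmitri → Priya → Trent, which is 2 levels below Dmitri.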